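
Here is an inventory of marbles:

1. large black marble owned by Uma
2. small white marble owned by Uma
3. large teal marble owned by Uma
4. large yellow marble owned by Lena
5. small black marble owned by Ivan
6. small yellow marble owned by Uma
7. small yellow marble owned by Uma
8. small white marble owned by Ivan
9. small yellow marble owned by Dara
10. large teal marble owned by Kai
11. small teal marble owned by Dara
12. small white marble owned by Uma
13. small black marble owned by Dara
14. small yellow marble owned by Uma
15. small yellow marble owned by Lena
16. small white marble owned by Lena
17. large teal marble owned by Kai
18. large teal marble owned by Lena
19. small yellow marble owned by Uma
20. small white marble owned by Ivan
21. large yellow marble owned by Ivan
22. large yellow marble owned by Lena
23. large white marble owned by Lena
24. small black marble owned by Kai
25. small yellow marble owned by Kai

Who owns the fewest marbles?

Dara

Counts by owner: Uma→8, Lena→6, Kai→4, Ivan→4, Dara→3.
The minimum is 3, held uniquely by Dara.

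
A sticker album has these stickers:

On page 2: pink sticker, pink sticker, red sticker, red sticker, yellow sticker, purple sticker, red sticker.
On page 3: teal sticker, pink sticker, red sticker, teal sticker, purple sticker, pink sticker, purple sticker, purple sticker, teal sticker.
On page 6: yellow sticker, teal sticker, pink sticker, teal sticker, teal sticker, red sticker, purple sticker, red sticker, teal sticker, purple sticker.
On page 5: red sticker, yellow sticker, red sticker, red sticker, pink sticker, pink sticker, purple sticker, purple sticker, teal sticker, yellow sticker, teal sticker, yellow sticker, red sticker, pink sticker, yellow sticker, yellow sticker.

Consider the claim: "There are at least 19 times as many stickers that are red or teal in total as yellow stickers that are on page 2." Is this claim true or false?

True

|stickers that are red or teal| = 19.
|yellow stickers on page 2| = 1.
The claim requires 19 ≥ 19 × 1 = 19, which holds.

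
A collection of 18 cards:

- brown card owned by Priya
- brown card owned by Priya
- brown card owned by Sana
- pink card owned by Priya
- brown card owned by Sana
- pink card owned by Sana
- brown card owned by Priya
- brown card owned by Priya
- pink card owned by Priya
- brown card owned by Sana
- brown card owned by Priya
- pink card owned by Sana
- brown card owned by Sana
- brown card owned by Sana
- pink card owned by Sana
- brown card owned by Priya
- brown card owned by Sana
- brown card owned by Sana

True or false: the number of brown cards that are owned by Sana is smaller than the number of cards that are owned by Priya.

brown cards owned by Sana: 7.
cards owned by Priya: 8.
The claim requires 7 < 8, which holds.

True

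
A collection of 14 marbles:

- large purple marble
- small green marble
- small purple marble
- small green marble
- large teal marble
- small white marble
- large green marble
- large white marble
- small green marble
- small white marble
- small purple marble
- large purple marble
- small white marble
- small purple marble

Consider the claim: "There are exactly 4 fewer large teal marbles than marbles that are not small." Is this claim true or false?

True

|large teal marbles| = 1.
|marbles that are not small| = 5.
The claim requires 5 − 1 (= 4) to equal 4, which holds.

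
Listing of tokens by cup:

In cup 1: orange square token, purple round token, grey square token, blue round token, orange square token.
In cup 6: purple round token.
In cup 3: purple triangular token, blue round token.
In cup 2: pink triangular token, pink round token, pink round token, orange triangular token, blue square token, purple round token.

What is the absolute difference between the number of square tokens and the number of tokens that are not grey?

square tokens: 4. tokens that are not grey: 13.
|4 − 13| = 13 − 4 = 9.

9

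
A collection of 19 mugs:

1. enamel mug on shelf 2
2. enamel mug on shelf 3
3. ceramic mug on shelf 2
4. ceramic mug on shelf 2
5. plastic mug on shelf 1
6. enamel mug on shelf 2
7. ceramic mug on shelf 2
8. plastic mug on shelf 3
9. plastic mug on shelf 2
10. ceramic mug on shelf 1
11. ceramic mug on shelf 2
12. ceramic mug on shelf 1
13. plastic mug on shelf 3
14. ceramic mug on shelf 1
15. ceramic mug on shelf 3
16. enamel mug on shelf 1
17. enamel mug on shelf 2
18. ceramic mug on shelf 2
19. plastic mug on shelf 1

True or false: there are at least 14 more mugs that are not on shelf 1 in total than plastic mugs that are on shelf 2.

False

|mugs that are not on shelf 1| = 13.
|plastic mugs on shelf 2| = 1.
The claim requires 13 − 1 = 12 ≥ 14, which does not hold.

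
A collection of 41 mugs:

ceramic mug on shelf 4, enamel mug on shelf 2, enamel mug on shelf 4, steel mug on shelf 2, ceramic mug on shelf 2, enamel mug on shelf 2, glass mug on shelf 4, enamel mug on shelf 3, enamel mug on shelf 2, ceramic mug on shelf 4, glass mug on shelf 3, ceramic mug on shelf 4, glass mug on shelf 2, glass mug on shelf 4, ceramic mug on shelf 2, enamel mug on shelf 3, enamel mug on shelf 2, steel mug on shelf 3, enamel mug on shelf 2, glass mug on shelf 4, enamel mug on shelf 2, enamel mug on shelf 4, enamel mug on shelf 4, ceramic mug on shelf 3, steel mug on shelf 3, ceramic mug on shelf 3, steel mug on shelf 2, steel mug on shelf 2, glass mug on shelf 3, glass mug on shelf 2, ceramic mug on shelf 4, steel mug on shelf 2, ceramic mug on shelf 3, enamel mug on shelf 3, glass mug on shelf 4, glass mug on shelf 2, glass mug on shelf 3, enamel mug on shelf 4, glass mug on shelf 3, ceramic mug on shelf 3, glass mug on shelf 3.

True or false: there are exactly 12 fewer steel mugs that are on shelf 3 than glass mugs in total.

There are 2 steel mugs on shelf 3.
There are 12 glass mugs.
The claim requires 12 − 2 (= 10) to equal 12, which does not hold.

False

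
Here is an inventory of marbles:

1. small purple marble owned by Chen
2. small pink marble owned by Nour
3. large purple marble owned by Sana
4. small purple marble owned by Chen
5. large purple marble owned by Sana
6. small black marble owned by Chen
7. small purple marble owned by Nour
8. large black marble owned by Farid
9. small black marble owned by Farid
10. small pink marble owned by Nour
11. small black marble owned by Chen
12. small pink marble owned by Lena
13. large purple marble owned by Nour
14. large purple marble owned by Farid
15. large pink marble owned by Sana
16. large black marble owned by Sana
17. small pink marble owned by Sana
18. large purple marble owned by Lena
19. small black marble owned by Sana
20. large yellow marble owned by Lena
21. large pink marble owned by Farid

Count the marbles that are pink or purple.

14

pink: 6; purple: 8; together 6 + 8 = 14.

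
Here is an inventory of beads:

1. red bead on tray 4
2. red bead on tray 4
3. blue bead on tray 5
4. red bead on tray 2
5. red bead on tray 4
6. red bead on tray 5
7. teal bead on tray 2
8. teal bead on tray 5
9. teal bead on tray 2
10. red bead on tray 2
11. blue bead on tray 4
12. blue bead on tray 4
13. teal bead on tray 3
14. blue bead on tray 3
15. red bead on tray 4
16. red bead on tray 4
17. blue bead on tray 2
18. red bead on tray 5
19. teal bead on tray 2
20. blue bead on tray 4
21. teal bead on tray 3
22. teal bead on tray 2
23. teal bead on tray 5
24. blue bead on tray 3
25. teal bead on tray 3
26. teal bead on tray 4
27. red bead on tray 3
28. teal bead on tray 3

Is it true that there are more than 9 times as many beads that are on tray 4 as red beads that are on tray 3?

False

There are 9 beads on tray 4.
There is 1 red bead on tray 3.
The claim requires 9 > 9 × 1 = 9, which does not hold.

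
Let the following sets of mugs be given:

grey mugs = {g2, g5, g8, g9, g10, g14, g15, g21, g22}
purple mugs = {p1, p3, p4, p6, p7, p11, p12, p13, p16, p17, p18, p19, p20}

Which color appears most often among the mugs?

purple

Counts by color: purple 13, grey 9.
The maximum is 13, held uniquely by purple.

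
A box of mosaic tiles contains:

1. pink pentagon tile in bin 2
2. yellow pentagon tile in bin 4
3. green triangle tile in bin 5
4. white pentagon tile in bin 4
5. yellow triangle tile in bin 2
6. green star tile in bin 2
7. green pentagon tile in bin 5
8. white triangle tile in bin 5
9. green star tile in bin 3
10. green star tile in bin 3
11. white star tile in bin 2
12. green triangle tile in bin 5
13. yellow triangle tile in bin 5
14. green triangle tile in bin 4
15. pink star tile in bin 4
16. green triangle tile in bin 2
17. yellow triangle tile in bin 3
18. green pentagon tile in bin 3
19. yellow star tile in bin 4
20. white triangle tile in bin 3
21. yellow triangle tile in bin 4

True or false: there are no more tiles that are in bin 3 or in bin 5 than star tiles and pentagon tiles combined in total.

True

|tiles in bin 3 or in bin 5| = 10.
star tiles: 6; pentagon tiles: 5; combined: 6 + 5 = 11.
The claim requires 10 ≤ 11, which holds.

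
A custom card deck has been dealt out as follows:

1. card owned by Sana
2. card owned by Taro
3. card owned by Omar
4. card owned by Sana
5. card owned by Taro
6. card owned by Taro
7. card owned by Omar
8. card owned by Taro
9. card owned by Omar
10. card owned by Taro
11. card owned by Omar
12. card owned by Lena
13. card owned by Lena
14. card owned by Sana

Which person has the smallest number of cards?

Counts by player: Taro→5, Omar→4, Sana→3, Lena→2.
The minimum is 2, held uniquely by Lena.

Lena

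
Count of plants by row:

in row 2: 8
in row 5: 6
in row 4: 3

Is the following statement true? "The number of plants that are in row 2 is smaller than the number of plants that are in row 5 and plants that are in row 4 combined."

True

There are 8 plants in row 2.
plants in row 5: 6; plants in row 4: 3; combined: 6 + 3 = 9.
The claim requires 8 < 9, which holds.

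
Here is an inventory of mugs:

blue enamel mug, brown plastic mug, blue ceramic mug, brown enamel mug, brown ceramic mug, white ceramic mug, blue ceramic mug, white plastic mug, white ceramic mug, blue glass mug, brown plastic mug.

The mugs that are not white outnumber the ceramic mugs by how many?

mugs that are not white: 8.
ceramic mugs: 5.
8 − 5 = 3.

3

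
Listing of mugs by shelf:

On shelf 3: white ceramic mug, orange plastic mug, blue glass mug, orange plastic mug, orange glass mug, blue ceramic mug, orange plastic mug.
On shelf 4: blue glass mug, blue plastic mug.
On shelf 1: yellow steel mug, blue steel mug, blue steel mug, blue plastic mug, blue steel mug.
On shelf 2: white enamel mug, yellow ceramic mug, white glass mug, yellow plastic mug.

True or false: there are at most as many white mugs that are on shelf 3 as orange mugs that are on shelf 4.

There is 1 white mug on shelf 3.
There are 0 orange mugs on shelf 4.
The claim requires 1 ≤ 0, which does not hold.

False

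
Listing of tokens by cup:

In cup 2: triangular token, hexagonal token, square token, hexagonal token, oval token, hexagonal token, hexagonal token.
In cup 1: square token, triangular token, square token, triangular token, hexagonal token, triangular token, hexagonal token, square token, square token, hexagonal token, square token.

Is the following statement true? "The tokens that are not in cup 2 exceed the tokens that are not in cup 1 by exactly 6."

False

There are 11 tokens that are not in cup 2.
There are 7 tokens that are not in cup 1.
The claim requires 11 − 7 (= 4) to equal 6, which does not hold.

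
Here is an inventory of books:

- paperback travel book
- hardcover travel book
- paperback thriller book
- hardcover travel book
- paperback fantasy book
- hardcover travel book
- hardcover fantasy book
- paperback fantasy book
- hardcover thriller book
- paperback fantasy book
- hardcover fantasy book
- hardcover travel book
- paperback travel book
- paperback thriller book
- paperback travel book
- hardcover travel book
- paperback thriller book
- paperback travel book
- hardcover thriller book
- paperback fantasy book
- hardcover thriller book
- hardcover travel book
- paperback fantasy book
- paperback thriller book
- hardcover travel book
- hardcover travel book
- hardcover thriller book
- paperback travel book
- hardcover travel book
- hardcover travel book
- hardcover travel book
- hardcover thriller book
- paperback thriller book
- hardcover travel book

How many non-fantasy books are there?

27

Total books: 34; with the excluded value: 7; remaining 34 − 7 = 27.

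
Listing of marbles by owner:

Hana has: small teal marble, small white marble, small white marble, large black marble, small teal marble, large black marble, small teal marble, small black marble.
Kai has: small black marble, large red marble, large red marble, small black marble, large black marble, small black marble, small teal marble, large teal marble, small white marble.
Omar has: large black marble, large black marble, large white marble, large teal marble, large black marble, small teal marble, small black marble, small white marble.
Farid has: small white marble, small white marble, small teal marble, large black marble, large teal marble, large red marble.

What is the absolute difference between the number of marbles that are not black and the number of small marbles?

2

marbles that are not black: 19. small marbles: 17.
|19 − 17| = 19 − 17 = 2.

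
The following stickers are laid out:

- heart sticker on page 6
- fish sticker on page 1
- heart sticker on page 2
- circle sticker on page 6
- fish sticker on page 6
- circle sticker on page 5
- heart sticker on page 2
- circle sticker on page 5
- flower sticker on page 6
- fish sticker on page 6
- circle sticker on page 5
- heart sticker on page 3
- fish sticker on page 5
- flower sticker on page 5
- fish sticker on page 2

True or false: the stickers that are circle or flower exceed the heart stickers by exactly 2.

There are 6 stickers that are circle or flower.
There are 4 heart stickers.
The claim requires 6 − 4 (= 2) to equal 2, which holds.

True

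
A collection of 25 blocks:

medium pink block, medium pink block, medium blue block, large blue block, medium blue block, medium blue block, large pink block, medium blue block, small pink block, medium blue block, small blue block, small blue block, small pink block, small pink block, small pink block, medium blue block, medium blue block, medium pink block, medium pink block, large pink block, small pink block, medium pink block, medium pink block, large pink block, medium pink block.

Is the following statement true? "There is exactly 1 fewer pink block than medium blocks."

False

pink blocks: 15.
medium blocks: 14.
The claim requires 14 − 15 (= -1) to equal 1, which does not hold.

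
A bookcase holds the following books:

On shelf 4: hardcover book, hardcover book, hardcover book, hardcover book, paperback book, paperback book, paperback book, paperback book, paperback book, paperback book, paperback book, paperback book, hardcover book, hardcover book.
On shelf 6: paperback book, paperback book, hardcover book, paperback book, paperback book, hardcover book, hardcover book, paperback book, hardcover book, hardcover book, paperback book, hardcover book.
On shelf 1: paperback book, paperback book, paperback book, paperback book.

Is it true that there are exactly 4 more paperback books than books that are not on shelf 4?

False

There are 18 paperback books.
There are 16 books that are not on shelf 4.
The claim requires 18 − 16 (= 2) to equal 4, which does not hold.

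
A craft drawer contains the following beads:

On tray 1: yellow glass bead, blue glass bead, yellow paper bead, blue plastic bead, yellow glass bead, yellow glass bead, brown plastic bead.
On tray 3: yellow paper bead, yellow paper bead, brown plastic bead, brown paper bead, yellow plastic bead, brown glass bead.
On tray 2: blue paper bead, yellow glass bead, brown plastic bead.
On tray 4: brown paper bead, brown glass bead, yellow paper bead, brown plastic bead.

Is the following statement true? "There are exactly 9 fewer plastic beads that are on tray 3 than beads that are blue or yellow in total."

False

plastic beads on tray 3: 2.
beads that are blue or yellow: 12.
The claim requires 12 − 2 (= 10) to equal 9, which does not hold.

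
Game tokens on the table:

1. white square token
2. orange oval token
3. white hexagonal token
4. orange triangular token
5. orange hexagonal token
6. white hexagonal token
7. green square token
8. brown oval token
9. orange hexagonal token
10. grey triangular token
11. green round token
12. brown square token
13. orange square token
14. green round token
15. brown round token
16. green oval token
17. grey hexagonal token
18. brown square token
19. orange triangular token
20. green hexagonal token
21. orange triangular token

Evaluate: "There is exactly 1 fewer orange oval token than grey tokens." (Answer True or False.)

True

There is 1 orange oval token.
There are 2 grey tokens.
The claim requires 2 − 1 (= 1) to equal 1, which holds.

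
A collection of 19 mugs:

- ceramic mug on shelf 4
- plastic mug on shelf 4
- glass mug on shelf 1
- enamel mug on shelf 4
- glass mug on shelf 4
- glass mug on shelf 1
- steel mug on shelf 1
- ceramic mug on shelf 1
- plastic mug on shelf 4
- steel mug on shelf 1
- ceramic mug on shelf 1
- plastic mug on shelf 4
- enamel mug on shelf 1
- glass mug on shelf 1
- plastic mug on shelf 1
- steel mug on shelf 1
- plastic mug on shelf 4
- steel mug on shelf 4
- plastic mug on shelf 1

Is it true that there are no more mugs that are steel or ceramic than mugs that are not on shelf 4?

True

mugs that are steel or ceramic: 7.
mugs that are not on shelf 4: 11.
The claim requires 7 ≤ 11, which holds.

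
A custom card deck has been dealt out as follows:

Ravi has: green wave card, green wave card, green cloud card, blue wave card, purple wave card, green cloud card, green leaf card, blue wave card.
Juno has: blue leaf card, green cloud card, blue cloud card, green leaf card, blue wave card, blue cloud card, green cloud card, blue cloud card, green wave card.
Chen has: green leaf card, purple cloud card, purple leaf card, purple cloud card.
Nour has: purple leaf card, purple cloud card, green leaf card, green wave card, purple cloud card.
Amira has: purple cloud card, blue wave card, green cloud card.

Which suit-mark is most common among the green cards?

cloud

Counts by suit-mark (restricted to green cards): cloud 5, wave 4, leaf 4.
The maximum is 5, held uniquely by cloud.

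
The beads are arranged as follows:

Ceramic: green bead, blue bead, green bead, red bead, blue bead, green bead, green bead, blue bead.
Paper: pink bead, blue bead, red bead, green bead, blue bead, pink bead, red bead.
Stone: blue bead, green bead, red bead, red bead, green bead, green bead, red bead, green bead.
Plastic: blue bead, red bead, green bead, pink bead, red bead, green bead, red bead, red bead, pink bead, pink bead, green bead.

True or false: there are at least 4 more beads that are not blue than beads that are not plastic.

|beads that are not blue| = 27.
|beads that are not plastic| = 23.
The claim requires 27 − 23 = 4 ≥ 4, which holds.

True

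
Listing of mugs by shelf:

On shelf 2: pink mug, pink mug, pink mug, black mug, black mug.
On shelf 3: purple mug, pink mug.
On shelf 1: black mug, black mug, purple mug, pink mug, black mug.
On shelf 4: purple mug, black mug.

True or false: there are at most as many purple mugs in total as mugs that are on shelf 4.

False

There are 3 purple mugs.
There are 2 mugs on shelf 4.
The claim requires 3 ≤ 2, which does not hold.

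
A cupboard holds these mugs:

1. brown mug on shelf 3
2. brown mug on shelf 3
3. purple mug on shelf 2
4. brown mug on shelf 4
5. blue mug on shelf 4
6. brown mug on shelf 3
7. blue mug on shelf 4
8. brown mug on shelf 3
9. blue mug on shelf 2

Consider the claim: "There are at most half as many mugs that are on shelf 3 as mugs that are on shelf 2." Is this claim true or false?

False

There are 4 mugs on shelf 3.
There are 2 mugs on shelf 2.
The claim requires 2 × 4 = 8 ≤ 2, which does not hold.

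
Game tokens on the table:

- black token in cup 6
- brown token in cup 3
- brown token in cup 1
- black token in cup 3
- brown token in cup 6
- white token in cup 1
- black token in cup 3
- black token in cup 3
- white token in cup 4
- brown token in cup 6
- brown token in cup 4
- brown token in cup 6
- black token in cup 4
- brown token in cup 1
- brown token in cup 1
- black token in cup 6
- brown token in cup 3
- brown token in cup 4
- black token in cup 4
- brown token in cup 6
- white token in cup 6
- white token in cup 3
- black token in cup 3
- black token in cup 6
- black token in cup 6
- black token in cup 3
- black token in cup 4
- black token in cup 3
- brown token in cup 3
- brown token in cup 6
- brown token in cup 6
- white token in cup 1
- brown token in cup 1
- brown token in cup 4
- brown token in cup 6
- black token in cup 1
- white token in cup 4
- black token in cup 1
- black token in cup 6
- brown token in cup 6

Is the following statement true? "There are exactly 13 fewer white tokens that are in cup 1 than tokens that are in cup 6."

False

|white tokens in cup 1| = 2.
|tokens in cup 6| = 14.
The claim requires 14 − 2 (= 12) to equal 13, which does not hold.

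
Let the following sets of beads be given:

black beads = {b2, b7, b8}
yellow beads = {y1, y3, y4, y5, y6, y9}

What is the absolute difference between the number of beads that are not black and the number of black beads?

3

beads that are not black: 6. black beads: 3.
|6 − 3| = 6 − 3 = 3.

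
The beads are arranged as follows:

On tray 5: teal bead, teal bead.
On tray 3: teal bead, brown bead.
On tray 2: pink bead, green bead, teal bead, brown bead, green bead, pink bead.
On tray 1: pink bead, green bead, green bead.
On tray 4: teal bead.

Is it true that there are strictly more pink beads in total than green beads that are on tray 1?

True

There are 3 pink beads.
There are 2 green beads on tray 1.
The claim requires 3 > 2, which holds.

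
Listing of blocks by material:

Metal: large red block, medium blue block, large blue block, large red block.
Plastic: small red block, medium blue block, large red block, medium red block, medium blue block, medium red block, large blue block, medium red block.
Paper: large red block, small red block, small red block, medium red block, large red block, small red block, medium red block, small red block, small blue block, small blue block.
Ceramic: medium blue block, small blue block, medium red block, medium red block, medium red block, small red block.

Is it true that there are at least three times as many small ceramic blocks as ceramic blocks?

False

There are 2 small ceramic blocks.
There are 6 ceramic blocks.
The claim requires 2 ≥ 3 × 6 = 18, which does not hold.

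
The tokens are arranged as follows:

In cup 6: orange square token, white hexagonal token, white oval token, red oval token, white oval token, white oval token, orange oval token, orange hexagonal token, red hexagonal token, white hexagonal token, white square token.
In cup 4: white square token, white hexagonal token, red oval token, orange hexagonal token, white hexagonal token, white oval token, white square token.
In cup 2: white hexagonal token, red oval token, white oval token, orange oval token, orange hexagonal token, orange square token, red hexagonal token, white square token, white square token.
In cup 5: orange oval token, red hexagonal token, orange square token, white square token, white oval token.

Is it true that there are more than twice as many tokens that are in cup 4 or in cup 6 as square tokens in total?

tokens in cup 4 or in cup 6: 18.
square tokens: 9.
The claim requires 18 > 2 × 9 = 18, which does not hold.

False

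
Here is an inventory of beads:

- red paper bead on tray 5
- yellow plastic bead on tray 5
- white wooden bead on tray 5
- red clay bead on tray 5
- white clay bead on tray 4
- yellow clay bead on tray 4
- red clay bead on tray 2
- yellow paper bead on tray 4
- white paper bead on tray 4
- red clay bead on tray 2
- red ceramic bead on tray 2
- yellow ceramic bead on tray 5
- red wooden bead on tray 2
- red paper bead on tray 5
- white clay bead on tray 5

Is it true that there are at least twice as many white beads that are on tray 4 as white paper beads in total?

True

white beads on tray 4: 2.
white paper beads: 1.
The claim requires 2 ≥ 2 × 1 = 2, which holds.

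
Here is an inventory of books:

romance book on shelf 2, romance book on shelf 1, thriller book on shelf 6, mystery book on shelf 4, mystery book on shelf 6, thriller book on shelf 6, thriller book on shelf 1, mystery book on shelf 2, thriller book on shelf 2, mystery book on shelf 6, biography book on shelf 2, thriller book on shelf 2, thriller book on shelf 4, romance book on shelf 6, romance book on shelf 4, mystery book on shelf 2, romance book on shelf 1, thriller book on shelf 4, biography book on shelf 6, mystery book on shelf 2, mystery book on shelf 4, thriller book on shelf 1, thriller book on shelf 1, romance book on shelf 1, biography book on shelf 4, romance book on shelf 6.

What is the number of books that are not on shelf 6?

19

Total books: 26; with the excluded value: 7; remaining 26 − 7 = 19.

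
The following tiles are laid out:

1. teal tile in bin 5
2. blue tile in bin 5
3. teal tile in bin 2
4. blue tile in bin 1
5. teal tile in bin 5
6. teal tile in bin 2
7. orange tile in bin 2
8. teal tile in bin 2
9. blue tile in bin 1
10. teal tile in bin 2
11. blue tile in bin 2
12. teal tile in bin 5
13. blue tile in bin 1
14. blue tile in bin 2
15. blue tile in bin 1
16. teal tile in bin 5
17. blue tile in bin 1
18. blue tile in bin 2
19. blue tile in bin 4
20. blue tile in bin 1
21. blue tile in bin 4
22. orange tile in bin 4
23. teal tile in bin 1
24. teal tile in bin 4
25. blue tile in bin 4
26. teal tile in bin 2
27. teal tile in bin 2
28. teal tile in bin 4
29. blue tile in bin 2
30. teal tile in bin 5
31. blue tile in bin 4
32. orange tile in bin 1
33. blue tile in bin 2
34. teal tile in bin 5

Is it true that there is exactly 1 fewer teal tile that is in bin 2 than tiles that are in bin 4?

True

There are 6 teal tiles in bin 2.
There are 7 tiles in bin 4.
The claim requires 7 − 6 (= 1) to equal 1, which holds.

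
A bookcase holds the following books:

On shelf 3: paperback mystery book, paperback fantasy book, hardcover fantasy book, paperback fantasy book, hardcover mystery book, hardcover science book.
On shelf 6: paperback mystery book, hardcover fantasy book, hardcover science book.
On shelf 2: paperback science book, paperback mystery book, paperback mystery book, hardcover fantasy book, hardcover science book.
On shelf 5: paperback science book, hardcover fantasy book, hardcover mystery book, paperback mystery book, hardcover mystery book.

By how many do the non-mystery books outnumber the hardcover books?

1

non-mystery books: 11.
hardcover books: 10.
11 − 10 = 1.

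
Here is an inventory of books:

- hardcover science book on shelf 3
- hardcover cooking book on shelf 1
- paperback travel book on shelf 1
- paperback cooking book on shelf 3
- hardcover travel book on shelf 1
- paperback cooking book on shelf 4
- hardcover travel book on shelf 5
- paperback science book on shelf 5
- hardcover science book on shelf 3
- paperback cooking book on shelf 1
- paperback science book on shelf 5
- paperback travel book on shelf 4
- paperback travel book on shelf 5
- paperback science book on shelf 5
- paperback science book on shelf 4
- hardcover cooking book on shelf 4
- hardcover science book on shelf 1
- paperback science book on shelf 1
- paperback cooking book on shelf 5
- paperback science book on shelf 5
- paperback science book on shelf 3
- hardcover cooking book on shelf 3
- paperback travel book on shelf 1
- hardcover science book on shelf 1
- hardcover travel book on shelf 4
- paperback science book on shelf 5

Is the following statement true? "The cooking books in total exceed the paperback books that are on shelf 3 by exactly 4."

False

There are 7 cooking books.
There are 2 paperback books on shelf 3.
The claim requires 7 − 2 (= 5) to equal 4, which does not hold.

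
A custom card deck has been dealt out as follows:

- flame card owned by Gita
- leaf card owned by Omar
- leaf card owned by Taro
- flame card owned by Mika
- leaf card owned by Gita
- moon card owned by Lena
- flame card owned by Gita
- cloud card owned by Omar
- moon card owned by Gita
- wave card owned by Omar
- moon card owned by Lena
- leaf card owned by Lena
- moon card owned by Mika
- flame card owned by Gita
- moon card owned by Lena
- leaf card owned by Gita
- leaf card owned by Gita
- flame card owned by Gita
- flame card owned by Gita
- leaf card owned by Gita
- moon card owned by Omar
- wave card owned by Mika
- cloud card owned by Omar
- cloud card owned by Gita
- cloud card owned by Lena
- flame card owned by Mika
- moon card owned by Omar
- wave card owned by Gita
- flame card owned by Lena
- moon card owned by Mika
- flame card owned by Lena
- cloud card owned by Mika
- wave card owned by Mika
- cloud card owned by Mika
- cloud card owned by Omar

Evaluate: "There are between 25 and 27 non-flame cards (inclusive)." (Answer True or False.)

non-flame cards: 26.
The claim requires 25 ≤ 26 ≤ 27, which holds.

True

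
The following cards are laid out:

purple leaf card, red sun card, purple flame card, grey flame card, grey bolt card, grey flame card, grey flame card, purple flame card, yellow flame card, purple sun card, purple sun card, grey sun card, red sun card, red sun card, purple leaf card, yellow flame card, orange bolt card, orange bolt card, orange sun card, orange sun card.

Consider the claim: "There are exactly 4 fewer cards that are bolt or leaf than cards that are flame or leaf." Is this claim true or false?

True

|cards that are bolt or leaf| = 5.
|cards that are flame or leaf| = 9.
The claim requires 9 − 5 (= 4) to equal 4, which holds.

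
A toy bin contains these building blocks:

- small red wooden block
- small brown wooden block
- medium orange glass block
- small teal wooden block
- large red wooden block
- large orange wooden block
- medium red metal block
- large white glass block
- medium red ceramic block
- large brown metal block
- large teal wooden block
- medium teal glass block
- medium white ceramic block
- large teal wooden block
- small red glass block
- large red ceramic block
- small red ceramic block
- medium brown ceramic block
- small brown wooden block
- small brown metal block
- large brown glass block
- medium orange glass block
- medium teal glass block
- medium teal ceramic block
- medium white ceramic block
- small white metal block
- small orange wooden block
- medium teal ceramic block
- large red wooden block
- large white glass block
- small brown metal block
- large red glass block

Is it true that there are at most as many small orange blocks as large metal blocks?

True

|small orange blocks| = 1.
|large metal blocks| = 1.
The claim requires 1 ≤ 1, which holds.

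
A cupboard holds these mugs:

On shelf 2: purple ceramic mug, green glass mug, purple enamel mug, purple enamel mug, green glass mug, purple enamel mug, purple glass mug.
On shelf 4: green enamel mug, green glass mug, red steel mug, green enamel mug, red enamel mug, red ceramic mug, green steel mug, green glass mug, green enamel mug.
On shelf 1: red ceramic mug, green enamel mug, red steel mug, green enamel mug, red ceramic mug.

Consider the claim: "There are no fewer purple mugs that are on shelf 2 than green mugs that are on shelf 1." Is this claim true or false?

True

|purple mugs on shelf 2| = 5.
|green mugs on shelf 1| = 2.
The claim requires 5 ≥ 2, which holds.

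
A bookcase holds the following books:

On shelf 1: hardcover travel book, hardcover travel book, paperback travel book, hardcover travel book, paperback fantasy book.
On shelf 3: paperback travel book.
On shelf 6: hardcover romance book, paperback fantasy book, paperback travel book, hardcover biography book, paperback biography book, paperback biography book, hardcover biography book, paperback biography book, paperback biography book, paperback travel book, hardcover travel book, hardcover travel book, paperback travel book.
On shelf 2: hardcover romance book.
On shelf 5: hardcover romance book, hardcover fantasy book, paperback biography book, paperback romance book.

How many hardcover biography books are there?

2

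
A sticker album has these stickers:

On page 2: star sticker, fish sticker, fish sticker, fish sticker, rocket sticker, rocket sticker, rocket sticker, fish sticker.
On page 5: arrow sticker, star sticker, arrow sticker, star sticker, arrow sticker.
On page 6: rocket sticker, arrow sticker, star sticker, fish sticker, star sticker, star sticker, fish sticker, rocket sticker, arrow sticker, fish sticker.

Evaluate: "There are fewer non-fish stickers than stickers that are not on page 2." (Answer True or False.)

False

There are 16 non-fish stickers.
There are 15 stickers that are not on page 2.
The claim requires 16 < 15, which does not hold.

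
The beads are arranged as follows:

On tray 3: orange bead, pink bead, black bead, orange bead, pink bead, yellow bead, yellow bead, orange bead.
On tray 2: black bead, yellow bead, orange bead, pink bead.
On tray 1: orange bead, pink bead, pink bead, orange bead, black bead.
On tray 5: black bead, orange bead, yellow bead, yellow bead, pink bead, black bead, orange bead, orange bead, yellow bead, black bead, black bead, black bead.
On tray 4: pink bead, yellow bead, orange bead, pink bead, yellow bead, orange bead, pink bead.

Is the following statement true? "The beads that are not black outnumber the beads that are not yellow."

False

beads that are not black: 28.
beads that are not yellow: 28.
The claim requires 28 > 28, which does not hold.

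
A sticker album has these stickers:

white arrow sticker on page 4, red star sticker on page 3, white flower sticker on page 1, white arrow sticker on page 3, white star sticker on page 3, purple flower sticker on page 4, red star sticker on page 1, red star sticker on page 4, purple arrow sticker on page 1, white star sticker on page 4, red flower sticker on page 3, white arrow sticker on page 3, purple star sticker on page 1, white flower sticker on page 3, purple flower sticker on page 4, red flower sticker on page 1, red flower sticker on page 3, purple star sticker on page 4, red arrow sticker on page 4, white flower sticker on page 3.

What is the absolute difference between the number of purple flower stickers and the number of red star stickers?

1

purple flower stickers: 2. red star stickers: 3.
|2 − 3| = 3 − 2 = 1.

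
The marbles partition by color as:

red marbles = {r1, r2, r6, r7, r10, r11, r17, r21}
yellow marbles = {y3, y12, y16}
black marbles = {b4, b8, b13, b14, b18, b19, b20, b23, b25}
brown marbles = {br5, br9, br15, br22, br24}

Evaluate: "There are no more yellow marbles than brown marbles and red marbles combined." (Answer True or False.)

True

yellow marbles: 3.
brown marbles: 5; red marbles: 8; combined: 5 + 8 = 13.
The claim requires 3 ≤ 13, which holds.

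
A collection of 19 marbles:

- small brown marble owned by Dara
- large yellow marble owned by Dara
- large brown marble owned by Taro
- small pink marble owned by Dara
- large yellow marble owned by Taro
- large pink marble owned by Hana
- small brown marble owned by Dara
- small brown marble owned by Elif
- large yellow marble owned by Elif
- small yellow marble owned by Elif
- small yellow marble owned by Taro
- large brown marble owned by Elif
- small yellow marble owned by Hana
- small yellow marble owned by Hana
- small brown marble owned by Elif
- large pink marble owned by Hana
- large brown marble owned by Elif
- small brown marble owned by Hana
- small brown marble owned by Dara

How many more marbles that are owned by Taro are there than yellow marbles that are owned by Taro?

1

marbles owned by Taro: 3.
yellow marbles owned by Taro: 2.
3 − 2 = 1.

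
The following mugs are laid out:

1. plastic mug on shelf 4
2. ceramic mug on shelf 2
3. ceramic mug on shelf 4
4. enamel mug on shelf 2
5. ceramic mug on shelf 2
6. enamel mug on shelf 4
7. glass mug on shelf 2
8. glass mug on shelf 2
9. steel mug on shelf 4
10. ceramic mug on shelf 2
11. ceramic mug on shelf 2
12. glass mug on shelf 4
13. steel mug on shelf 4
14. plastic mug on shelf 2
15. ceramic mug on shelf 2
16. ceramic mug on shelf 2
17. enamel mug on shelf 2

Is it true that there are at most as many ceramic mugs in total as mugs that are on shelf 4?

ceramic mugs: 7.
mugs on shelf 4: 6.
The claim requires 7 ≤ 6, which does not hold.

False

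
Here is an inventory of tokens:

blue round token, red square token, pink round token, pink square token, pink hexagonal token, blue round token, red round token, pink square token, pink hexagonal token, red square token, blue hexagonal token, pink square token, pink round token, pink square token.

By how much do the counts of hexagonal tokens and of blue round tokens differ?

1

hexagonal tokens: 3. blue round tokens: 2.
|3 − 2| = 3 − 2 = 1.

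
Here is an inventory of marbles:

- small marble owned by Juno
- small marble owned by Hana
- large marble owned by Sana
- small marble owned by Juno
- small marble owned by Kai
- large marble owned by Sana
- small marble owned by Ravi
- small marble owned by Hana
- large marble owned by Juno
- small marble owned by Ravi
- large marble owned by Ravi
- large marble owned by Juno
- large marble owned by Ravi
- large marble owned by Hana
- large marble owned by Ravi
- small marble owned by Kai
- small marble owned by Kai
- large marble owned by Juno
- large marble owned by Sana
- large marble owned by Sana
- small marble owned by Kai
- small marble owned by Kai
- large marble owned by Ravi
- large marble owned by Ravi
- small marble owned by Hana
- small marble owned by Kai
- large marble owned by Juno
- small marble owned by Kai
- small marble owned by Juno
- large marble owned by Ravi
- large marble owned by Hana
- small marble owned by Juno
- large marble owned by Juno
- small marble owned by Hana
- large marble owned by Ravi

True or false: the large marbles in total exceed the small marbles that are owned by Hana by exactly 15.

There are 18 large marbles.
Count of small marbles owned by Hana: 4.
The claim requires 18 − 4 (= 14) to equal 15, which does not hold.

False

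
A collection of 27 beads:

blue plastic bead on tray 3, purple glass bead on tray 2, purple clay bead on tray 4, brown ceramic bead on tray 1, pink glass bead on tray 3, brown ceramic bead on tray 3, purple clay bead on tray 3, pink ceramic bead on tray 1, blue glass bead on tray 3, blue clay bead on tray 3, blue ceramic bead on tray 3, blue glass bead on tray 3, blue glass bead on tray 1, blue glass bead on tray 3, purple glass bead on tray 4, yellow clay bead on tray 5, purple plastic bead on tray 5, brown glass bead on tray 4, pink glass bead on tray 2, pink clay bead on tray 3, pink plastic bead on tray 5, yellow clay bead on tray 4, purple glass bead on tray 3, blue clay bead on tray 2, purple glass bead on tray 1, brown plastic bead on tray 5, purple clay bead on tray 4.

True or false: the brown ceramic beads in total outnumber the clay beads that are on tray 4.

There are 2 brown ceramic beads.
There are 3 clay beads on tray 4.
The claim requires 2 > 3, which does not hold.

False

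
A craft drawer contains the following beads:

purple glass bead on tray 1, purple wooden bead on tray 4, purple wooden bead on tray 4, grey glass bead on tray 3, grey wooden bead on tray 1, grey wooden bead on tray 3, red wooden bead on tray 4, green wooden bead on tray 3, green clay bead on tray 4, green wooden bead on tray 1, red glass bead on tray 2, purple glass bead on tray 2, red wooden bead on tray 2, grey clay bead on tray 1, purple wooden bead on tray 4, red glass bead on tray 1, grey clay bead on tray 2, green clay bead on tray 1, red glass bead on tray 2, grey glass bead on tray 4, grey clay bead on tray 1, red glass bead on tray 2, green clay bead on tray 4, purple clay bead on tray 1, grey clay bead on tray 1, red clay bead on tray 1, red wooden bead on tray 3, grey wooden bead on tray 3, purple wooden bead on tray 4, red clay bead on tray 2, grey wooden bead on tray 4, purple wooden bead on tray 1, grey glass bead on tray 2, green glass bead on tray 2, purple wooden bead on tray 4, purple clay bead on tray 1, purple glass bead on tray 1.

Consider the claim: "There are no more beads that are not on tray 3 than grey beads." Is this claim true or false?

There are 32 beads that are not on tray 3.
There are 11 grey beads.
The claim requires 32 ≤ 11, which does not hold.

False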